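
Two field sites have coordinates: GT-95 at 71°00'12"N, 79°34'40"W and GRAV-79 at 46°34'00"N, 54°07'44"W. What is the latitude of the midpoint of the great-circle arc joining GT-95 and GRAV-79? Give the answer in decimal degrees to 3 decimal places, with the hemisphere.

GT-95: φ = +71.00333°, λ = -79.57778°
GRAV-79: φ = +46.56667°, λ = -54.12889°
Bx = cos φ₂ cos Δλ = 0.620800,  By = cos φ₂ sin Δλ = 0.295427
φₘ = atan2(sin φ₁ + sin φ₂, √((cos φ₁ + Bx)² + By²)) = 59.33129°
λₘ = λ₁ + atan2(By, cos φ₁ + Bx) = -62.24008°

59.331°N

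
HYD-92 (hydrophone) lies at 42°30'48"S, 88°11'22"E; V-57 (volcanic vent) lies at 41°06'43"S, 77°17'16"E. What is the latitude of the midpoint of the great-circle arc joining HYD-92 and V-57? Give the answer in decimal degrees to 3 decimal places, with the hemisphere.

HYD-92: φ = -42.51333°, λ = +88.18944°
V-57: φ = -41.11194°, λ = +77.28778°
Bx = cos φ₂ cos Δλ = 0.739829,  By = cos φ₂ sin Δλ = -0.142491
φₘ = atan2(sin φ₁ + sin φ₂, √((cos φ₁ + Bx)² + By²)) = -41.94169°
λₘ = λ₁ + atan2(By, cos φ₁ + Bx) = 82.67880°

41.942°S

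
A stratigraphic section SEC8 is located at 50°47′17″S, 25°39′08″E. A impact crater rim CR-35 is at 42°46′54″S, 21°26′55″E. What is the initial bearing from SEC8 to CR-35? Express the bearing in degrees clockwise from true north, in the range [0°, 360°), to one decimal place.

338.7°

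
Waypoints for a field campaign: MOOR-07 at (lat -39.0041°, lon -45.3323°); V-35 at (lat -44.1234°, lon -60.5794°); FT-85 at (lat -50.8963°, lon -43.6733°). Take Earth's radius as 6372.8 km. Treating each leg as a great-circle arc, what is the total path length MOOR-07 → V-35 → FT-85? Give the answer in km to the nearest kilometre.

MOOR-07→V-35: c = 0.217798 rad, d = 1387.98 km
V-35→FT-85: c = 0.230929 rad, d = 1471.66 km
Total = 1387.98 + 1471.66 = 2859.65 km

2860 km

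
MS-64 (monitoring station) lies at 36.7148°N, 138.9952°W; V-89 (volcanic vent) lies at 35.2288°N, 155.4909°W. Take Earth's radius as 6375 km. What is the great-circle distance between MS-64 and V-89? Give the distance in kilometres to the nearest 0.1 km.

Δφ = -1.4860°,  Δλ = -16.4957°
a = sin²(Δφ/2) + cos φ₁ cos φ₂ sin²(Δλ/2) = 0.013644
c = 2·arcsin(√a) = 0.234148 rad = 13.4157°
d = R·c = 6375 × 0.234148 = 1492.7 km

1492.7 km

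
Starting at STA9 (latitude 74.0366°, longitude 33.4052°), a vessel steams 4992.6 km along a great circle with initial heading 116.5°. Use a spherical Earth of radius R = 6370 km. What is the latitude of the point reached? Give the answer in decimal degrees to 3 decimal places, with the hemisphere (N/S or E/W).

δ = d/R = 4992.6/6370 = 0.783768 rad
φ₂ = arcsin(sin φ₁ cos δ + cos φ₁ sin δ cos θ)
   = arcsin(0.96144·0.70826 + 0.27502·0.70595·-0.44620) = 36.46387°
λ₂ = λ₁ + atan2(sin θ sin δ cos φ₁, cos δ − sin φ₁ sin φ₂) = 85.17876°

36.464°N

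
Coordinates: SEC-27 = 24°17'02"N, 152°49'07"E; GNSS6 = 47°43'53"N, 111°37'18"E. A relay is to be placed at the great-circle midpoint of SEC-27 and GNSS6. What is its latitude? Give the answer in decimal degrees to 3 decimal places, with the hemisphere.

SEC-27: φ = +24.28389°, λ = +152.81861°
GNSS6: φ = +47.73139°, λ = +111.62167°
Bx = cos φ₂ cos Δλ = 0.506103,  By = cos φ₂ sin Δλ = -0.443012
φₘ = atan2(sin φ₁ + sin φ₂, √((cos φ₁ + Bx)² + By²)) = 37.78058°
λₘ = λ₁ + atan2(By, cos φ₁ + Bx) = 135.46439°

37.781°N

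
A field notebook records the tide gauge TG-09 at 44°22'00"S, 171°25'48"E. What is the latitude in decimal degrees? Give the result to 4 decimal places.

44° + 22′/60 + 0″/3600 = 44 + 0.36667 + 0.00000 = 44.3667°

44.3667°S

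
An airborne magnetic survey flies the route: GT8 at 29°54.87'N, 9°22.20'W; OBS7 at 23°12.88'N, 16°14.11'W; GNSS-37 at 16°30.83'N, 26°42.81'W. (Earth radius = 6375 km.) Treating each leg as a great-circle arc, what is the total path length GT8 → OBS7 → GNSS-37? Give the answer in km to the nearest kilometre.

2336 km

GT8: φ = +29.91450°, λ = -9.37000°
OBS7: φ = +23.21467°, λ = -16.23517°
GNSS-37: φ = +16.51383°, λ = -26.71350°
GT8→OBS7: c = 0.158535 rad, d = 1010.66 km
OBS7→GNSS-37: c = 0.207859 rad, d = 1325.10 km
Total = 1010.66 + 1325.10 = 2335.76 km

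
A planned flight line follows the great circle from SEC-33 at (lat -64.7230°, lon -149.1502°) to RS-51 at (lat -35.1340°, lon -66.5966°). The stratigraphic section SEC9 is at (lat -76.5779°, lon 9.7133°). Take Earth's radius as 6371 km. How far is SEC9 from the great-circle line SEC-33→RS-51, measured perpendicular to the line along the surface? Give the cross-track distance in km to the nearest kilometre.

δ₁₃ = central angle SEC-33→SEC9 = 0.664690 rad  (haversine)
θ₁₃ = bearing SEC-33→SEC9 = 172.201°,  θ₁₂ = bearing SEC-33→RS-51 = 100.473°
dₓₜ = R·arcsin(sin δ₁₃ · sin(θ₁₃ − θ₁₂)) = 6371·arcsin(0.61681·sin(71.728°)) = 3986.732 km
|dₓₜ| = 3986.732 km

3987 km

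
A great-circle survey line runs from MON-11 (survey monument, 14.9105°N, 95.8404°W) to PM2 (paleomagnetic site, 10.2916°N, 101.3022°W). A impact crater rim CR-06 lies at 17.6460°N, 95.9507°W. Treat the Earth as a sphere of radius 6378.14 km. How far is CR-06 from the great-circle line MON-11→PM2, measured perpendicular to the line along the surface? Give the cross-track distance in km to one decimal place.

δ₁₃ = central angle MON-11→CR-06 = 0.047779 rad  (haversine)
θ₁₃ = bearing MON-11→CR-06 = 357.799°,  θ₁₂ = bearing MON-11→PM2 = 229.715°
dₓₜ = R·arcsin(sin δ₁₃ · sin(θ₁₃ − θ₁₂)) = 6378.14·arcsin(0.04776·sin(128.083°)) = 239.833 km
|dₓₜ| = 239.833 km

239.8 km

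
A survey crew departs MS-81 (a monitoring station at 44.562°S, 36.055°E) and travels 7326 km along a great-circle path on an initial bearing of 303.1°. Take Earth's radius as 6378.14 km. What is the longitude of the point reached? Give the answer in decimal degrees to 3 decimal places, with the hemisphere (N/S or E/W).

13.933°W

δ = d/R = 7326/6378.14 = 1.148611 rad
φ₂ = arcsin(sin φ₁ cos δ + cos φ₁ sin δ cos θ)
   = arcsin(-0.70168·0.40976 + 0.71249·0.91220·0.54610) = 3.86534°
λ₂ = λ₁ + atan2(sin θ sin δ cos φ₁, cos δ − sin φ₁ sin φ₂) = -13.93262°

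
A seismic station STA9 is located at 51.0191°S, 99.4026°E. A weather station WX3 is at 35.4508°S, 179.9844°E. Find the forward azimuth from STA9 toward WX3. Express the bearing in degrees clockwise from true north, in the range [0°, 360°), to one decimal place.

108.0°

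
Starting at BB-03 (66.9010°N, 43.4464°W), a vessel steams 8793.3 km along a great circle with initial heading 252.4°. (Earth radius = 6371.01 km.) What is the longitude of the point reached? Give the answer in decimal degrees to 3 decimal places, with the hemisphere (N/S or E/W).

δ = d/R = 8793.3/6371.01 = 1.380205 rad
φ₂ = arcsin(sin φ₁ cos δ + cos φ₁ sin δ cos θ)
   = arcsin(0.91983·0.18944 + 0.39232·0.98189·-0.30237) = 3.31204°
λ₂ = λ₁ + atan2(sin θ sin δ cos φ₁, cos δ − sin φ₁ sin φ₂) = -113.08170°

113.082°W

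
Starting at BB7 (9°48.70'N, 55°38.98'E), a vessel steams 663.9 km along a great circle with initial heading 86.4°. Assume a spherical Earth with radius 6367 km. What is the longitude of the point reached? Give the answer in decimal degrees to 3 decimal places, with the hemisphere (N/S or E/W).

61.707°E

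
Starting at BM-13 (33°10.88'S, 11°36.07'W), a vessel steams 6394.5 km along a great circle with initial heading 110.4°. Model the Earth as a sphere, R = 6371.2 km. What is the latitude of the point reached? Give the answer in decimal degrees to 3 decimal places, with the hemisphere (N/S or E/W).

BM-13: φ = -33.18133°, λ = -11.60117°
δ = d/R = 6394.5/6371.2 = 1.003657 rad
φ₂ = arcsin(sin φ₁ cos δ + cos φ₁ sin δ cos θ)
   = arcsin(-0.54729·0.53722 + 0.83694·0.84344·-0.34857) = -32.68891°
λ₂ = λ₁ + atan2(sin θ sin δ cos φ₁, cos δ − sin φ₁ sin φ₂) = 58.33575°

32.689°S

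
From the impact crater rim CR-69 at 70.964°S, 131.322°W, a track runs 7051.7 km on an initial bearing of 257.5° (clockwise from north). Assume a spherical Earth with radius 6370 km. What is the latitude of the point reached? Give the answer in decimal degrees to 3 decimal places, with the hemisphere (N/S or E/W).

δ = d/R = 7051.7/6370 = 1.107017 rad
φ₂ = arcsin(sin φ₁ cos δ + cos φ₁ sin δ cos θ)
   = arcsin(-0.94531·0.44733 + 0.32616·0.89437·-0.21644) = -29.07839°
λ₂ = λ₁ + atan2(sin θ sin δ cos φ₁, cos δ − sin φ₁ sin φ₂) = 136.24579°

29.078°S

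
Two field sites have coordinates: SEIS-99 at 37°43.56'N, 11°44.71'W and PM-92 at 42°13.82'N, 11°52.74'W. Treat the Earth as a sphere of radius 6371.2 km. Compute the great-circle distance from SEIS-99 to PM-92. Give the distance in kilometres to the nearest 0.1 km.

SEIS-99: φ = +37.72600°, λ = -11.74517°
PM-92: φ = +42.23033°, λ = -11.87900°
Δφ = 4.5043°,  Δλ = -0.1338°
a = sin²(Δφ/2) + cos φ₁ cos φ₂ sin²(Δλ/2) = 0.001545
c = 2·arcsin(√a) = 0.078636 rad = 4.5055°
d = R·c = 6371.2 × 0.078636 = 501.0 km

501.0 km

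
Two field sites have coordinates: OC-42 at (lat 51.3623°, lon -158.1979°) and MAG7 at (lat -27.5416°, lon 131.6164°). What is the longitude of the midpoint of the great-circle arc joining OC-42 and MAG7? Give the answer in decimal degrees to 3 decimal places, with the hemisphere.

Bx = cos φ₂ cos Δλ = 0.300559,  By = cos φ₂ sin Δλ = -0.834181
φₘ = atan2(sin φ₁ + sin φ₂, √((cos φ₁ + Bx)² + By²)) = 14.35314°
λₘ = λ₁ + atan2(By, cos φ₁ + Bx) = 159.75596°

159.756°E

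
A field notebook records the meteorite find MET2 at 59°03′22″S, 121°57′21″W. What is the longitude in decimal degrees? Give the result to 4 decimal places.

121.9558°W

121° + 57′/60 + 21″/3600 = 121 + 0.95000 + 0.00583 = 121.9558°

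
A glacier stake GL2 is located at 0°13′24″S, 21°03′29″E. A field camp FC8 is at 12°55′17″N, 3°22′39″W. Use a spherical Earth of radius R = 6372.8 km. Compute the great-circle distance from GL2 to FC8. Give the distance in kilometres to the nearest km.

3066 km

GL2: φ = -0.22333°, λ = +21.05806°
FC8: φ = +12.92139°, λ = -3.37750°
Δφ = 13.1447°,  Δλ = -24.4356°
a = sin²(Δφ/2) + cos φ₁ cos φ₂ sin²(Δλ/2) = 0.056753
c = 2·arcsin(√a) = 0.481082 rad = 27.5640°
d = R·c = 6372.8 × 0.481082 = 3065.8 km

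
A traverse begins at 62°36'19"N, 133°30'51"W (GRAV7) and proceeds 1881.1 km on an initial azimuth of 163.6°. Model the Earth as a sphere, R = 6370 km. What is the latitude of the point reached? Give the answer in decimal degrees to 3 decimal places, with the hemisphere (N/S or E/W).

GRAV7: φ = +62.60528°, λ = -133.51417°
δ = d/R = 1881.1/6370 = 0.295306 rad
φ₂ = arcsin(sin φ₁ cos δ + cos φ₁ sin δ cos θ)
   = arcsin(0.88786·0.95671 + 0.46012·0.29103·-0.95931) = 46.13413°
λ₂ = λ₁ + atan2(sin θ sin δ cos φ₁, cos δ − sin φ₁ sin φ₂) = -126.70418°

46.134°N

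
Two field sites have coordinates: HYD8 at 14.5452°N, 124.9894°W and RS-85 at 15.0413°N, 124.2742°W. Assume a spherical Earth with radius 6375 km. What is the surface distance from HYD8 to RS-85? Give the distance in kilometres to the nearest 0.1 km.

94.7 km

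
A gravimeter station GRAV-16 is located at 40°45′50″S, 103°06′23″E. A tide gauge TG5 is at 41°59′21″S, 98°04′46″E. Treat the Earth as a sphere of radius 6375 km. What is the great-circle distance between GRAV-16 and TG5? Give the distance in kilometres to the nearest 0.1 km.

GRAV-16: φ = -40.76389°, λ = +103.10639°
TG5: φ = -41.98917°, λ = +98.07944°
Δφ = -1.2253°,  Δλ = -5.0269°
a = sin²(Δφ/2) + cos φ₁ cos φ₂ sin²(Δλ/2) = 0.001197
c = 2·arcsin(√a) = 0.069209 rad = 3.9654°
d = R·c = 6375 × 0.069209 = 441.2 km

441.2 km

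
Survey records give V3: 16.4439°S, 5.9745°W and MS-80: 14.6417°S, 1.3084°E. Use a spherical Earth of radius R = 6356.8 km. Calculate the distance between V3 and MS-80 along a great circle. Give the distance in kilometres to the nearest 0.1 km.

Δφ = 1.8022°,  Δλ = 7.2829°
a = sin²(Δφ/2) + cos φ₁ cos φ₂ sin²(Δλ/2) = 0.003991
c = 2·arcsin(√a) = 0.126425 rad = 7.2436°
d = R·c = 6356.8 × 0.126425 = 803.7 km

803.7 km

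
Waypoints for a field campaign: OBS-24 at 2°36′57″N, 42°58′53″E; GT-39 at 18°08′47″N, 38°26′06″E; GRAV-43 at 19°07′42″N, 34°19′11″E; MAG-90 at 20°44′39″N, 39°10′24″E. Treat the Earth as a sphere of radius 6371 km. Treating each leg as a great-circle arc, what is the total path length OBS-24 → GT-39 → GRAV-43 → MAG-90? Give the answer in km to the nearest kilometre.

OBS-24: φ = +2.61583°, λ = +42.98139°
GT-39: φ = +18.14639°, λ = +38.43500°
GRAV-43: φ = +19.12833°, λ = +34.31972°
MAG-90: φ = +20.74417°, λ = +39.17333°
OBS-24→GT-39: c = 0.282000 rad, d = 1796.62 km
GT-39→GRAV-43: c = 0.070181 rad, d = 447.12 km
GRAV-43→MAG-90: c = 0.084475 rad, d = 538.19 km
Total = 1796.62 + 447.12 + 538.19 = 2781.93 km

2782 km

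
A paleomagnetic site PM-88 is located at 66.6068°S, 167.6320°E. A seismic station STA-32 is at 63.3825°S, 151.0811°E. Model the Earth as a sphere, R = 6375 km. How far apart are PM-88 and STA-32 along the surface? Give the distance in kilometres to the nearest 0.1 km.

Δφ = 3.2243°,  Δλ = -16.5509°
a = sin²(Δφ/2) + cos φ₁ cos φ₂ sin²(Δλ/2) = 0.004477
c = 2·arcsin(√a) = 0.133916 rad = 7.6728°
d = R·c = 6375 × 0.133916 = 853.7 km

853.7 km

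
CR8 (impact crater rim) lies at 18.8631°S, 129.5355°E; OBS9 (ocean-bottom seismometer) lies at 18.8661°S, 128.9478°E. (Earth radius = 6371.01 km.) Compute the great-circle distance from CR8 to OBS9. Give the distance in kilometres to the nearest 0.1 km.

61.8 km

Δφ = -0.0030°,  Δλ = -0.5877°
a = sin²(Δφ/2) + cos φ₁ cos φ₂ sin²(Δλ/2) = 0.000024
c = 2·arcsin(√a) = 0.009706 rad = 0.5561°
d = R·c = 6371.01 × 0.009706 = 61.8 km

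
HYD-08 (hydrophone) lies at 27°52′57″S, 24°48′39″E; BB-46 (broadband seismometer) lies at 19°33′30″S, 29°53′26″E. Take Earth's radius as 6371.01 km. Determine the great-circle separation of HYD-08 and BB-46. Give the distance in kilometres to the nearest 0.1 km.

1059.9 km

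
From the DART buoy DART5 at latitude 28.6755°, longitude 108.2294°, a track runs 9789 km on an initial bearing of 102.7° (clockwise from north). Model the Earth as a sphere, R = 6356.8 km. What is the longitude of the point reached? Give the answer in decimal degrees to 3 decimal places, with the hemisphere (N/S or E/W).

169.510°W

δ = d/R = 9789/6356.8 = 1.539926 rad
φ₂ = arcsin(sin φ₁ cos δ + cos φ₁ sin δ cos θ)
   = arcsin(0.47985·0.03087 + 0.87735·0.99952·-0.21985) = -10.25210°
λ₂ = λ₁ + atan2(sin θ sin δ cos φ₁, cos δ − sin φ₁ sin φ₂) = -169.51030°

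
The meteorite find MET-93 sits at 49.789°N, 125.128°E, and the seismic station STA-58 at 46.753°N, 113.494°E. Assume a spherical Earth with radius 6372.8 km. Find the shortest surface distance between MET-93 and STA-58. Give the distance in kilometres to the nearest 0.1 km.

923.9 km

Δφ = -3.0360°,  Δλ = -11.6340°
a = sin²(Δφ/2) + cos φ₁ cos φ₂ sin²(Δλ/2) = 0.005245
c = 2·arcsin(√a) = 0.144978 rad = 8.3066°
d = R·c = 6372.8 × 0.144978 = 923.9 km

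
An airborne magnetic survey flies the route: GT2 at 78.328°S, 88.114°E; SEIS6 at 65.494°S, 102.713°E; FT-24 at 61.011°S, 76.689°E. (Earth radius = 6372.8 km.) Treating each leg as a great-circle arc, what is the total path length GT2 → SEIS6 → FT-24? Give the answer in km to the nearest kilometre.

2886 km

GT2→SEIS6: c = 0.235883 rad, d = 1503.23 km
SEIS6→FT-24: c = 0.216948 rad, d = 1382.57 km
Total = 1503.23 + 1382.57 = 2885.80 km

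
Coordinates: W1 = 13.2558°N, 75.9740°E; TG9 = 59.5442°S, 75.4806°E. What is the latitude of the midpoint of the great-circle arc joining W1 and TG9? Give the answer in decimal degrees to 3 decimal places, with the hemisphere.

23.144°S

Bx = cos φ₂ cos Δλ = 0.506855,  By = cos φ₂ sin Δλ = -0.004365
φₘ = atan2(sin φ₁ + sin φ₂, √((cos φ₁ + Bx)² + By²)) = -23.14437°
λₘ = λ₁ + atan2(By, cos φ₁ + Bx) = 75.80505°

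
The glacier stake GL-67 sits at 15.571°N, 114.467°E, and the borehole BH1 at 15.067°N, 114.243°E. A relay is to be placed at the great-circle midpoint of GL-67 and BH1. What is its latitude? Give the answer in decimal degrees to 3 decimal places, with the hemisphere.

15.319°N

Bx = cos φ₂ cos Δλ = 0.965615,  By = cos φ₂ sin Δλ = -0.003775
φₘ = atan2(sin φ₁ + sin φ₂, √((cos φ₁ + Bx)² + By²)) = 15.31903°
λₘ = λ₁ + atan2(By, cos φ₁ + Bx) = 114.35487°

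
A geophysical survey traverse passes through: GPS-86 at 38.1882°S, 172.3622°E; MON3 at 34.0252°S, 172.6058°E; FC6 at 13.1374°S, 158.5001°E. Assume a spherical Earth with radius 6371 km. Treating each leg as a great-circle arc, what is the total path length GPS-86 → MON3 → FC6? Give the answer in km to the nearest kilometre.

3188 km

GPS-86→MON3: c = 0.072739 rad, d = 463.42 km
MON3→FC6: c = 0.427646 rad, d = 2724.53 km
Total = 463.42 + 2724.53 = 3187.95 km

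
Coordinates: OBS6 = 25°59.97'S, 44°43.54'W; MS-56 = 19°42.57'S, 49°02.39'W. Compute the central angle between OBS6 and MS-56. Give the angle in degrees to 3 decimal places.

7.439°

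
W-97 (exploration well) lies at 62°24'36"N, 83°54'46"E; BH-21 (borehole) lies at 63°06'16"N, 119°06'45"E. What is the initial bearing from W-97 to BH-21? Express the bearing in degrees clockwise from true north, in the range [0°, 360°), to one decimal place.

71.9°

W-97: φ = +62.41000°, λ = +83.91278°
BH-21: φ = +63.10444°, λ = +119.11250°
Δλ = 35.1997°
y = sin Δλ · cos φ₂ = 0.260756
x = cos φ₁ sin φ₂ − sin φ₁ cos φ₂ cos Δλ = 0.085430
θ = atan2(y, x) = 71.8600° → 71.8600° (mod 360°)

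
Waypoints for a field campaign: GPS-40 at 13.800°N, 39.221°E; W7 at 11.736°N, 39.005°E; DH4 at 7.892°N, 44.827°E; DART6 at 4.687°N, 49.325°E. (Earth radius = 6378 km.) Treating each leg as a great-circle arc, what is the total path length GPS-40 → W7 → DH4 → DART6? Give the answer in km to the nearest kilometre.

1612 km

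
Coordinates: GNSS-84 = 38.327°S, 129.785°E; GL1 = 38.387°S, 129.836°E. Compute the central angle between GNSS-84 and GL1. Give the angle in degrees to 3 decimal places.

Δφ = -0.0600°,  Δλ = 0.0510°
a = sin²(Δφ/2) + cos φ₁ cos φ₂ sin²(Δλ/2) = 0.000000
c = 2·arcsin(√a) = 0.001258 rad = 0.0721°

0.072°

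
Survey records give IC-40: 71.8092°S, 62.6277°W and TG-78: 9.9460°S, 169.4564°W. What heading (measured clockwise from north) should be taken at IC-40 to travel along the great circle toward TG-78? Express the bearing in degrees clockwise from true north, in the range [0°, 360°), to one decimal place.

251.0°

Δλ = -106.8287°
y = sin Δλ · cos φ₂ = -0.942789
x = cos φ₁ sin φ₂ − sin φ₁ cos φ₂ cos Δλ = -0.324829
θ = atan2(y, x) = -109.0109° → 250.9891° (mod 360°)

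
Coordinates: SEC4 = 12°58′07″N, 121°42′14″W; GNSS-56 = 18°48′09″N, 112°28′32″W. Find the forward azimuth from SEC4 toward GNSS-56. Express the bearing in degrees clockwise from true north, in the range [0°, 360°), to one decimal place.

SEC4: φ = +12.96861°, λ = -121.70389°
GNSS-56: φ = +18.80250°, λ = -112.47556°
Δλ = 9.2283°
y = sin Δλ · cos φ₂ = 0.151811
x = cos φ₁ sin φ₂ − sin φ₁ cos φ₂ cos Δλ = 0.104394
θ = atan2(y, x) = 55.4853° → 55.4853° (mod 360°)

55.5°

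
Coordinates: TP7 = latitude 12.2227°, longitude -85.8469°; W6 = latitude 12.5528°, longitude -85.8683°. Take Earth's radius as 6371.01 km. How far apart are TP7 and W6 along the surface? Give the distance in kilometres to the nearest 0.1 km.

Δφ = 0.3301°,  Δλ = -0.0214°
a = sin²(Δφ/2) + cos φ₁ cos φ₂ sin²(Δλ/2) = 0.000008
c = 2·arcsin(√a) = 0.005773 rad = 0.3308°
d = R·c = 6371.01 × 0.005773 = 36.8 km

36.8 km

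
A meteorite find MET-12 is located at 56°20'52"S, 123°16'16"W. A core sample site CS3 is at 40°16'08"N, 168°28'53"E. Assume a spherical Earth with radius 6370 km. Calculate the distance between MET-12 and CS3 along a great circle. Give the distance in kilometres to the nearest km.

12498 km

MET-12: φ = -56.34778°, λ = -123.27111°
CS3: φ = +40.26889°, λ = +168.48139°
Δφ = 96.6167°,  Δλ = -68.2475°
a = sin²(Δφ/2) + cos φ₁ cos φ₂ sin²(Δλ/2) = 0.690677
c = 2·arcsin(√a) = 1.962058 rad = 112.4176°
d = R·c = 6370 × 1.962058 = 12498.3 km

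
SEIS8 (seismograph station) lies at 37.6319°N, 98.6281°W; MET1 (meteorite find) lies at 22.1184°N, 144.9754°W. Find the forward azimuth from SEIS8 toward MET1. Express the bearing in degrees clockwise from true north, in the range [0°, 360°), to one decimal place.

262.2°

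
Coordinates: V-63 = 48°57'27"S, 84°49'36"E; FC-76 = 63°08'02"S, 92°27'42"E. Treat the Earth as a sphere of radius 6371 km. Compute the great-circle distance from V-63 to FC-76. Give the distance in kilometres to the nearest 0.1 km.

1643.4 km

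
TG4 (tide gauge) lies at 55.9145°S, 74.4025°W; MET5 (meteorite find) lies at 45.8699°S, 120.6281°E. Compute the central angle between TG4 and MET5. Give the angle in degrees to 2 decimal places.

Δφ = 10.0446°,  Δλ = -164.9694°
a = sin²(Δφ/2) + cos φ₁ cos φ₂ sin²(Δλ/2) = 0.391210
c = 2·arcsin(√a) = 1.351462 rad = 77.4331°

77.43°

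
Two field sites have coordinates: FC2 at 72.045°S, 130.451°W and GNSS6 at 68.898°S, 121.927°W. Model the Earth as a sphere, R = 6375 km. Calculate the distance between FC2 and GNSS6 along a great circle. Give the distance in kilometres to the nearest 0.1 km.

471.5 km

Δφ = 3.1470°,  Δλ = 8.5240°
a = sin²(Δφ/2) + cos φ₁ cos φ₂ sin²(Δλ/2) = 0.001367
c = 2·arcsin(√a) = 0.073963 rad = 4.2378°
d = R·c = 6375 × 0.073963 = 471.5 km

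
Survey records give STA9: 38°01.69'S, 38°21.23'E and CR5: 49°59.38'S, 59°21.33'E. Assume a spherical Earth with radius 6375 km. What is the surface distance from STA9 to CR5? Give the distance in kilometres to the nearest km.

2131 km

STA9: φ = -38.02817°, λ = +38.35383°
CR5: φ = -49.98967°, λ = +59.35550°
Δφ = -11.9615°,  Δλ = 21.0017°
a = sin²(Δφ/2) + cos φ₁ cos φ₂ sin²(Δλ/2) = 0.027678
c = 2·arcsin(√a) = 0.334287 rad = 19.1532°
d = R·c = 6375 × 0.334287 = 2131.1 km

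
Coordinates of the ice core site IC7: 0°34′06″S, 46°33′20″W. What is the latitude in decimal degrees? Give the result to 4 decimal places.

0.5683°S

0° + 34′/60 + 6″/3600 = 0 + 0.56667 + 0.00167 = 0.5683°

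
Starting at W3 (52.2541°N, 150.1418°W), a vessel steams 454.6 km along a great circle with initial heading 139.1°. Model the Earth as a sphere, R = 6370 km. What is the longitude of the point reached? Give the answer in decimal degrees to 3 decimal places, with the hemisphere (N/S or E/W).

146.054°W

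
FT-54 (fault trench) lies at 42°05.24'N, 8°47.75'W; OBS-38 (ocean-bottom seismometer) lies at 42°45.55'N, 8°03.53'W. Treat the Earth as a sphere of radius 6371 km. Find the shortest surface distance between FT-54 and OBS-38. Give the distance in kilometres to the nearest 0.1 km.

96.1 km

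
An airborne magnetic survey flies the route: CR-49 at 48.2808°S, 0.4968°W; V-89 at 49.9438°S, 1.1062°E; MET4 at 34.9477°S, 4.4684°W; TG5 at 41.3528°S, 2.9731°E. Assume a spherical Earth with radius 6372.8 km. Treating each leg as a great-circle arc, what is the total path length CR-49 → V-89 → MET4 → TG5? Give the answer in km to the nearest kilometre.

CR-49→V-89: c = 0.034318 rad, d = 218.70 km
V-89→MET4: c = 0.271205 rad, d = 1728.34 km
MET4→TG5: c = 0.151301 rad, d = 964.21 km
Total = 218.70 + 1728.34 + 964.21 = 2911.25 km

2911 km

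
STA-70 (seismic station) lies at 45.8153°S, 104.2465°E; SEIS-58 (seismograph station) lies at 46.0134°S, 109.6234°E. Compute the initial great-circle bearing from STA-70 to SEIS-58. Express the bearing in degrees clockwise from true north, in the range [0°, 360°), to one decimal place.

95.0°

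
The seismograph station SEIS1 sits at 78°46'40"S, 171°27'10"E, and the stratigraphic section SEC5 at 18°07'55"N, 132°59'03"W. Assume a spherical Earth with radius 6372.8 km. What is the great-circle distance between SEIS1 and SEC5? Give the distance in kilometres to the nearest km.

SEIS1: φ = -78.77778°, λ = +171.45278°
SEC5: φ = +18.13194°, λ = -132.98417°
Δφ = 96.9097°,  Δλ = 55.5631°
a = sin²(Δφ/2) + cos φ₁ cos φ₂ sin²(Δλ/2) = 0.600333
c = 2·arcsin(√a) = 1.772835 rad = 101.5759°
d = R·c = 6372.8 × 1.772835 = 11297.9 km

11298 km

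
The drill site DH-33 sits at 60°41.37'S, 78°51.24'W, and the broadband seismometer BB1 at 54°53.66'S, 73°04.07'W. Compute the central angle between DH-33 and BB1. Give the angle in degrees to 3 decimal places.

DH-33: φ = -60.68950°, λ = -78.85400°
BB1: φ = -54.89433°, λ = -73.06783°
Δφ = 5.7952°,  Δλ = 5.7862°
a = sin²(Δφ/2) + cos φ₁ cos φ₂ sin²(Δλ/2) = 0.003273
c = 2·arcsin(√a) = 0.114475 rad = 6.5589°

6.559°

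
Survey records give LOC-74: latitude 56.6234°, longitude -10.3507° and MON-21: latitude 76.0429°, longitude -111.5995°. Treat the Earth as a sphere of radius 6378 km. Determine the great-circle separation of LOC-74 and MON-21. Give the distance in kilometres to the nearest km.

4266 km

Δφ = 19.4195°,  Δλ = -101.2488°
a = sin²(Δφ/2) + cos φ₁ cos φ₂ sin²(Δλ/2) = 0.107733
c = 2·arcsin(√a) = 0.668851 rad = 38.3224°
d = R·c = 6378 × 0.668851 = 4265.9 km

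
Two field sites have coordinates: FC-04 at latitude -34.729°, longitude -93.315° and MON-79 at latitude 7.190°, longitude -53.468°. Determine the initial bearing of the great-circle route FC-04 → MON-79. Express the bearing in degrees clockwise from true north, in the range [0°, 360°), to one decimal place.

Δλ = 39.8470°
y = sin Δλ · cos φ₂ = 0.635701
x = cos φ₁ sin φ₂ − sin φ₁ cos φ₂ cos Δλ = 0.536813
θ = atan2(y, x) = 49.8209° → 49.8209° (mod 360°)

49.8°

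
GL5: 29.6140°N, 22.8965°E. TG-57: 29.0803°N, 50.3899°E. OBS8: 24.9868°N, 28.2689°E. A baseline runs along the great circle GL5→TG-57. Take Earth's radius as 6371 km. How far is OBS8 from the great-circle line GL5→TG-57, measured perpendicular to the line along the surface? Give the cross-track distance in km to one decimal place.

552.4 km

δ₁₃ = central angle GL5→OBS8 = 0.116004 rad  (haversine)
θ₁₃ = bearing GL5→OBS8 = 132.843°,  θ₁₂ = bearing GL5→TG-57 = 84.414°
dₓₜ = R·arcsin(sin δ₁₃ · sin(θ₁₃ − θ₁₂)) = 6371·arcsin(0.11574·sin(48.429°)) = 552.365 km
|dₓₜ| = 552.365 km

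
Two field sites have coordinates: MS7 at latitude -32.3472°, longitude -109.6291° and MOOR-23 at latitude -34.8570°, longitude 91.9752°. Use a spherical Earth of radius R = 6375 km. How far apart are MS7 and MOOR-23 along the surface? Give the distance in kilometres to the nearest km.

12217 km

Δφ = -2.5098°,  Δλ = -158.3957°
a = sin²(Δφ/2) + cos φ₁ cos φ₂ sin²(Δλ/2) = 0.669373
c = 2·arcsin(√a) = 1.916381 rad = 109.8005°
d = R·c = 6375 × 1.916381 = 12216.9 km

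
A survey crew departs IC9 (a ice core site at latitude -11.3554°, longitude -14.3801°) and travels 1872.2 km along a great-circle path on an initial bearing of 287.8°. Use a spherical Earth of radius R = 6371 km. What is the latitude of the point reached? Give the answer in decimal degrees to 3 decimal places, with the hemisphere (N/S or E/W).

5.834°S

δ = d/R = 1872.2/6371 = 0.293863 rad
φ₂ = arcsin(sin φ₁ cos δ + cos φ₁ sin δ cos θ)
   = arcsin(-0.19689·0.95713 + 0.98042·0.28965·0.30570) = -5.83373°
λ₂ = λ₁ + atan2(sin θ sin δ cos φ₁, cos δ − sin φ₁ sin φ₂) = -30.47455°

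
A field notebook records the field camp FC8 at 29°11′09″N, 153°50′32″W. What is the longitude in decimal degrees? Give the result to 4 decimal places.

153° + 50′/60 + 32″/3600 = 153 + 0.83333 + 0.00889 = 153.8422°

153.8422°W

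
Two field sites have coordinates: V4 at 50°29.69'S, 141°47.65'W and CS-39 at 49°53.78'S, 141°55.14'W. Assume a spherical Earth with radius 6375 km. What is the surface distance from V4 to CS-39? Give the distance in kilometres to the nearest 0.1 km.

67.2 km

V4: φ = -50.49483°, λ = -141.79417°
CS-39: φ = -49.89633°, λ = -141.91900°
Δφ = 0.5985°,  Δλ = -0.1248°
a = sin²(Δφ/2) + cos φ₁ cos φ₂ sin²(Δλ/2) = 0.000028
c = 2·arcsin(√a) = 0.010538 rad = 0.6038°
d = R·c = 6375 × 0.010538 = 67.2 km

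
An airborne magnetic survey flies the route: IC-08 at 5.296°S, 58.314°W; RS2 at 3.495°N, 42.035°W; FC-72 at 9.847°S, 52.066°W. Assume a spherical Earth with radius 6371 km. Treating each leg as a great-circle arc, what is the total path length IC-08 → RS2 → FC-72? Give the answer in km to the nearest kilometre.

IC-08→RS2: c = 0.322627 rad, d = 2055.45 km
RS2→FC-72: c = 0.290932 rad, d = 1853.53 km
Total = 2055.45 + 1853.53 = 3908.98 km

3909 km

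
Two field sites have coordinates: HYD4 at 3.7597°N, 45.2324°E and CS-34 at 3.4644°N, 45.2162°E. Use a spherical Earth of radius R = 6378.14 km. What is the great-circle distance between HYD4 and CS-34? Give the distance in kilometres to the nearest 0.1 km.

32.9 km

Δφ = -0.2953°,  Δλ = -0.0162°
a = sin²(Δφ/2) + cos φ₁ cos φ₂ sin²(Δλ/2) = 0.000007
c = 2·arcsin(√a) = 0.005162 rad = 0.2957°
d = R·c = 6378.14 × 0.005162 = 32.9 km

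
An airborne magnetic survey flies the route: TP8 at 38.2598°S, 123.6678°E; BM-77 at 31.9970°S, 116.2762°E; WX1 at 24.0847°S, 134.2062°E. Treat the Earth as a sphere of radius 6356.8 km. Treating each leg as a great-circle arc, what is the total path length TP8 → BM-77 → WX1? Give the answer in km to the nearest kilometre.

2924 km

TP8→BM-77: c = 0.151815 rad, d = 965.06 km
BM-77→WX1: c = 0.308212 rad, d = 1959.24 km
Total = 965.06 + 1959.24 = 2924.30 km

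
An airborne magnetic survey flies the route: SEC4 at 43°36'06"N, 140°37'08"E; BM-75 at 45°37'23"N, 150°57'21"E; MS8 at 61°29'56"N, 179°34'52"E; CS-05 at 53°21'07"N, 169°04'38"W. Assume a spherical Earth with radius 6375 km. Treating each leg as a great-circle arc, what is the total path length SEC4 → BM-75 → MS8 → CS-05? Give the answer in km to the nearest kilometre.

4528 km

SEC4: φ = +43.60167°, λ = +140.61889°
BM-75: φ = +45.62306°, λ = +150.95583°
MS8: φ = +61.49889°, λ = +179.58111°
CS-05: φ = +53.35194°, λ = -169.07722°
SEC4→BM-75: c = 0.133081 rad, d = 848.39 km
BM-75→MS8: c = 0.399987 rad, d = 2549.92 km
MS8→CS-05: c = 0.177174 rad, d = 1129.48 km
Total = 848.39 + 2549.92 + 1129.48 = 4527.79 km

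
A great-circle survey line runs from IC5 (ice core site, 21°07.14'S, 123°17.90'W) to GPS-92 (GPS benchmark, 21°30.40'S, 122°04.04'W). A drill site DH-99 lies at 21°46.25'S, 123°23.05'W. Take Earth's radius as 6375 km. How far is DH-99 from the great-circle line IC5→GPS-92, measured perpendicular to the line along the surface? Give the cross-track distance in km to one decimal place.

71.5 km

IC5: φ = -21.11900°, λ = -123.29833°
GPS-92: φ = -21.50667°, λ = -122.06733°
DH-99: φ = -21.77083°, λ = -123.38417°
δ₁₃ = central angle IC5→DH-99 = 0.011462 rad  (haversine)
θ₁₃ = bearing IC5→DH-99 = 186.972°,  θ₁₂ = bearing IC5→GPS-92 = 108.900°
dₓₜ = R·arcsin(sin δ₁₃ · sin(θ₁₃ − θ₁₂)) = 6375·arcsin(0.01146·sin(78.072°)) = 71.491 km
|dₓₜ| = 71.491 km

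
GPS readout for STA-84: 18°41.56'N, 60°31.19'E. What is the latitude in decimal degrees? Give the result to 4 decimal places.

18.6927°N

18° + 41.56′/60 = 18 + 0.69267 = 18.6927°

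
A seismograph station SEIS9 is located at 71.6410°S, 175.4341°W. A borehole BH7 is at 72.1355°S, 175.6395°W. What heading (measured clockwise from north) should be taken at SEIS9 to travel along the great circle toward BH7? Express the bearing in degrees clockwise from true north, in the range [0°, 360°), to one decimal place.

187.3°

Δλ = -0.2054°
y = sin Δλ · cos φ₂ = -0.001100
x = cos φ₁ sin φ₂ − sin φ₁ cos φ₂ cos Δλ = -0.008632
θ = atan2(y, x) = -172.7399° → 187.2601° (mod 360°)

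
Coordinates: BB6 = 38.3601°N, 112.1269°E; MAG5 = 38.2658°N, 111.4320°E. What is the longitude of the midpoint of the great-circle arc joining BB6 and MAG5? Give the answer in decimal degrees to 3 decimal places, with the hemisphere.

Bx = cos φ₂ cos Δλ = 0.785088,  By = cos φ₂ sin Δλ = -0.009522
φₘ = atan2(sin φ₁ + sin φ₂, √((cos φ₁ + Bx)² + By²)) = 38.31346°
λₘ = λ₁ + atan2(By, cos φ₁ + Bx) = 111.77922°

111.779°E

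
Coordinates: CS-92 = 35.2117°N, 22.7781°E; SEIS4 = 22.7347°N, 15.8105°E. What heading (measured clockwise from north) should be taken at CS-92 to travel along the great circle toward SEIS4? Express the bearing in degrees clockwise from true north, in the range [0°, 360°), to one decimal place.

207.8°

Δλ = -6.9676°
y = sin Δλ · cos φ₂ = -0.111883
x = cos φ₁ sin φ₂ − sin φ₁ cos φ₂ cos Δλ = -0.212120
θ = atan2(y, x) = -152.1906° → 207.8094° (mod 360°)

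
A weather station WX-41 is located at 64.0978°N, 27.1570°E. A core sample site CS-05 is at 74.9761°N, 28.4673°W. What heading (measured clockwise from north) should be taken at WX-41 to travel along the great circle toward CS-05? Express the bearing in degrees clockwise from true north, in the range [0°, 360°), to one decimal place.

323.6°

Δλ = -55.6243°
y = sin Δλ · cos φ₂ = -0.213950
x = cos φ₁ sin φ₂ − sin φ₁ cos φ₂ cos Δλ = 0.290246
θ = atan2(y, x) = -36.3951° → 323.6049° (mod 360°)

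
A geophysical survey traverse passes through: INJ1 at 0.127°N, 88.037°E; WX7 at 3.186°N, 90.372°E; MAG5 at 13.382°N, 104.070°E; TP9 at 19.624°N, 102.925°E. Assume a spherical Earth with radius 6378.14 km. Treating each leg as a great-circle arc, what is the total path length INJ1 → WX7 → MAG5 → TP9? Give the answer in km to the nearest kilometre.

INJ1→WX7: c = 0.067153 rad, d = 428.31 km
WX7→MAG5: c = 0.295762 rad, d = 1886.41 km
MAG5→TP9: c = 0.110614 rad, d = 705.51 km
Total = 428.31 + 1886.41 + 705.51 = 3020.23 km

3020 km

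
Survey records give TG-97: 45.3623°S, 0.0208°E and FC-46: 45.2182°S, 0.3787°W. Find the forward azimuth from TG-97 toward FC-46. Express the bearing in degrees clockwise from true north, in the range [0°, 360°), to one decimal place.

Δλ = -0.3995°
y = sin Δλ · cos φ₂ = -0.004912
x = cos φ₁ sin φ₂ − sin φ₁ cos φ₂ cos Δλ = 0.002503
θ = atan2(y, x) = -62.9973° → 297.0027° (mod 360°)

297.0°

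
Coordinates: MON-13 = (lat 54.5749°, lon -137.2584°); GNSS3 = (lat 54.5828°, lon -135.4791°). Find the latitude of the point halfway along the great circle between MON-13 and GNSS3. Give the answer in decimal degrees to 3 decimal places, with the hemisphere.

54.582°N

Bx = cos φ₂ cos Δλ = 0.579246,  By = cos φ₂ sin Δλ = 0.017994
φₘ = atan2(sin φ₁ + sin φ₂, √((cos φ₁ + Bx)² + By²)) = 54.58211°
λₘ = λ₁ + atan2(By, cos φ₁ + Bx) = -136.36884°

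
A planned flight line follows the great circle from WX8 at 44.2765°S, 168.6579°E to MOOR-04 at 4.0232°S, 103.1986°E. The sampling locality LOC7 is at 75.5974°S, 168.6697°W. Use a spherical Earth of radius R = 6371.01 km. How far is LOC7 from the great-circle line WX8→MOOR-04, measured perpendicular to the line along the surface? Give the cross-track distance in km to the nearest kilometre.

3272 km

δ₁₃ = central angle WX8→LOC7 = 0.572577 rad  (haversine)
θ₁₃ = bearing WX8→LOC7 = 169.807°,  θ₁₂ = bearing WX8→MOOR-04 = 284.756°
dₓₜ = R·arcsin(sin δ₁₃ · sin(θ₁₃ − θ₁₂)) = 6371.01·arcsin(0.54180·sin(-114.949°)) = -3271.607 km
|dₓₜ| = 3271.607 km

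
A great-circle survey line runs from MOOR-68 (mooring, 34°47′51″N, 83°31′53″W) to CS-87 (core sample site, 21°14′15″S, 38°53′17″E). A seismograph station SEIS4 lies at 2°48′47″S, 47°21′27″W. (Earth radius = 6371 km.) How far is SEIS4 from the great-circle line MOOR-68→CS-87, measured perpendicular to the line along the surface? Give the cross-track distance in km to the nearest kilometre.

3271 km

MOOR-68: φ = +34.79750°, λ = -83.53139°
CS-87: φ = -21.23750°, λ = +38.88806°
SEIS4: φ = -2.81306°, λ = -47.35750°
δ₁₃ = central angle MOOR-68→SEIS4 = 0.883991 rad  (haversine)
θ₁₃ = bearing MOOR-68→SEIS4 = 130.326°,  θ₁₂ = bearing MOOR-68→CS-87 = 90.895°
dₓₜ = R·arcsin(sin δ₁₃ · sin(θ₁₃ − θ₁₂)) = 6371·arcsin(0.77328·sin(39.431°)) = 3270.912 km
|dₓₜ| = 3270.912 km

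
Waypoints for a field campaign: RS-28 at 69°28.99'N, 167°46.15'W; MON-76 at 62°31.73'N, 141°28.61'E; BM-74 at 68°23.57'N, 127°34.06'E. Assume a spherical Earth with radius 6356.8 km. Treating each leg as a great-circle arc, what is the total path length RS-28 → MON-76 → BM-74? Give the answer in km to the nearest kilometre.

RS-28: φ = +69.48317°, λ = -167.76917°
MON-76: φ = +62.52883°, λ = +141.47683°
BM-74: φ = +68.39283°, λ = +127.56767°
RS-28→MON-76: c = 0.367438 rad, d = 2335.73 km
MON-76→BM-74: c = 0.143047 rad, d = 909.32 km
Total = 2335.73 + 909.32 = 3245.05 km

3245 km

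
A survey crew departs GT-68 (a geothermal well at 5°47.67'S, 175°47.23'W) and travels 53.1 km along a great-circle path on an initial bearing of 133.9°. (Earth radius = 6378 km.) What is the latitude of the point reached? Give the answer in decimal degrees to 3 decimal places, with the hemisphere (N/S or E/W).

GT-68: φ = -5.79450°, λ = -175.78717°
δ = d/R = 53.1/6378 = 0.008325 rad
φ₂ = arcsin(sin φ₁ cos δ + cos φ₁ sin δ cos θ)
   = arcsin(-0.10096·0.99997 + 0.99489·0.00833·-0.69340) = -6.12516°
λ₂ = λ₁ + atan2(sin θ sin δ cos φ₁, cos δ − sin φ₁ sin φ₂) = -175.44148°

6.125°S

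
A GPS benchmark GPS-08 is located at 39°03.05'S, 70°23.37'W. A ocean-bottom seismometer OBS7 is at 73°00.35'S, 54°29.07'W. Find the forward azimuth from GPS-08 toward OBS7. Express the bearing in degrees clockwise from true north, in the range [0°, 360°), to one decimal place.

GPS-08: φ = -39.05083°, λ = -70.38950°
OBS7: φ = -73.00583°, λ = -54.48450°
Δλ = 15.9050°
y = sin Δλ · cos φ₂ = 0.080096
x = cos φ₁ sin φ₂ − sin φ₁ cos φ₂ cos Δλ = -0.565591
θ = atan2(y, x) = 171.9397° → 171.9397° (mod 360°)

171.9°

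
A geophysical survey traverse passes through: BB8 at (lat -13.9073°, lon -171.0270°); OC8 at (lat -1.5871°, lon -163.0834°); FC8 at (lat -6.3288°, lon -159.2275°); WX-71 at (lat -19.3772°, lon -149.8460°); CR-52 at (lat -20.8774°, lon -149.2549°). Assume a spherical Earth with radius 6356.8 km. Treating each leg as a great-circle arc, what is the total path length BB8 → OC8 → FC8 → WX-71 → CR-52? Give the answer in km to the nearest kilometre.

4242 km

BB8→OC8: c = 0.255014 rad, d = 1621.07 km
OC8→FC8: c = 0.106554 rad, d = 677.34 km
FC8→WX-71: c = 0.277880 rad, d = 1766.43 km
WX-71→CR-52: c = 0.027918 rad, d = 177.47 km
Total = 1621.07 + 677.34 + 1766.43 + 177.47 = 4242.31 km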